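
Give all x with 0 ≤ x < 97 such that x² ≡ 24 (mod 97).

11, 86

97 ≡ 1 (mod 4), so we find a root by search.
Trying successive values, 11² = 121 ≡ 24 (mod 97). The other root is 97 − 11 = 86.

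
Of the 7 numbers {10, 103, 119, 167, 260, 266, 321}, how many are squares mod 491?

(10/491) = -1 → non-residue.
(103/491) = -1 → non-residue.
(119/491) = -1 → non-residue.
(167/491) = -1 → non-residue.
(260/491) = +1 → QR.
(266/491) = -1 → non-residue.
(321/491) = +1 → QR.
Total quadratic residues among the 7: 2.

2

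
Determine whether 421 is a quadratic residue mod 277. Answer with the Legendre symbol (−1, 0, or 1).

First reduce: 421 ≡ 144 (mod 277).
Pull out 2^4: since 277 ≡ 5 (mod 8), (2/277) = -1, so (2/277)^4 = +1.
Reciprocity: 9 ≡ 1 and 277 ≡ 1 (mod 4), so (9/277) = +(277/9).
Reduce top mod 9: now compute (7/9).
Reciprocity: 7 ≡ 3 and 9 ≡ 1 (mod 4), so (7/9) = +(9/7).
Reduce top mod 7: now compute (2/7).
Pull out 2: since 7 ≡ 7 (mod 8), (2/7) = +1.
Reached (1/7) = 1. Collecting the sign flips along the way, the symbol is +1.

1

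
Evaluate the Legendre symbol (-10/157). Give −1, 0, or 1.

1

Euler's criterion: (-10/157) ≡ 147^78 (mod 157).
147^2 ≡ 100 (mod 157)
147^4 ≡ 109 (mod 157)
147^8 ≡ 106 (mod 157)
147^16 ≡ 89 (mod 157)
147^32 ≡ 71 (mod 157)
147^64 ≡ 17 (mod 157)
147^78 = 147^(64+8+4+2) ≡ 1 (mod 157).
Result is 1, so (-10/157) = 1.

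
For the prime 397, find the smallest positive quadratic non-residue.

(2/397) = −1, so 2 is the smallest positive non-residue mod 397.

2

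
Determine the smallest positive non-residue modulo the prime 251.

(2/251) = −1, so 2 is the smallest positive non-residue mod 251.

2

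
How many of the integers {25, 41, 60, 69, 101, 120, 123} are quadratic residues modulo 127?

5

(25/127) = +1 → QR.
(41/127) = +1 → QR.
(60/127) = +1 → QR.
(69/127) = +1 → QR.
(101/127) = -1 → non-residue.
(120/127) = +1 → QR.
(123/127) = -1 → non-residue.
Total quadratic residues among the 7: 5.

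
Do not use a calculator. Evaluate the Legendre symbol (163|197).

Euler's criterion: (163/197) ≡ 163^98 (mod 197).
163^2 ≡ 171 (mod 197)
163^4 ≡ 85 (mod 197)
163^8 ≡ 133 (mod 197)
163^16 ≡ 156 (mod 197)
163^32 ≡ 105 (mod 197)
163^64 ≡ 190 (mod 197)
163^98 = 163^(64+32+2) ≡ 1 (mod 197).
Result is 1, so (163/197) = 1.

1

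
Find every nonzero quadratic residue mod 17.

1 2 4 8 9 13 15 16

Square k = 1,…,8 (k and 17−k give the same square):
1²=1, 2²=4, 3²=9, 4²=16, 5²≡8, 6²≡2, 7²≡15, 8²≡13 (mod 17).
So the quadratic residues mod 17 are {1, 2, 4, 8, 9, 13, 15, 16}.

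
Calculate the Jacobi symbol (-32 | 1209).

1

First reduce: -32 ≡ 1177 (mod 1209).
Reciprocity: 1177 ≡ 1 and 1209 ≡ 1 (mod 4), so (1177/1209) = +(1209/1177).
Reduce top mod 1177: now compute (32/1177).
Pull out 2^5: since 1177 ≡ 1 (mod 8), (2/1177) = +1, so (2/1177)^5 = +1.
Reached (1/1177) = 1. Collecting the sign flips along the way, the symbol is +1.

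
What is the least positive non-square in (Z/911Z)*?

(2/911) = +1, so 2 is a residue.
(3/911) = +1, so 3 is a residue.
(4/911) = +1, so 4 is a residue.
(5/911) = +1, so 5 is a residue.
(6/911) = +1, so 6 is a residue.
(7/911) = −1, so 7 is the smallest positive non-residue mod 911.

7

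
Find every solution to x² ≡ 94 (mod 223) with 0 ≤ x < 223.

81, 142

Since 223 ≡ 3 (mod 4), a square root of 94 is 94^((223+1)/4) = 94^56 mod 223.
Repeated squaring: 94^2≡139, 94^4≡143, 94^8≡156, 94^16≡29, 94^32≡172 (mod 223).
94^56 = 94^(32+16+8) ≡ 81 (mod 223).
Check: 81² = 6561 ≡ 94 (mod 223). The two roots are 81 and 142.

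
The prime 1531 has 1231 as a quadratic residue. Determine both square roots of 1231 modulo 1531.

Since 1531 ≡ 3 (mod 4), a square root of 1231 is 1231^((1531+1)/4) = 1231^383 mod 1531.
Repeated squaring: 1231^2≡1202, 1231^4≡1071, 1231^8≡322, 1231^16≡1107, 1231^32≡649, 1231^64≡176, 1231^128≡356, 1231^256≡1194 (mod 1531).
1231^383 = 1231^(256+64+32+16+8+4+2+1) ≡ 849 (mod 1531).
Check: 849² = 720801 ≡ 1231 (mod 1531). The two roots are 682 and 849.

682, 849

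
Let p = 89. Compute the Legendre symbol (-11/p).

First reduce: -11 ≡ 78 (mod 89).
Pull out 2: since 89 ≡ 1 (mod 8), (2/89) = +1.
Reciprocity: 39 ≡ 3 and 89 ≡ 1 (mod 4), so (39/89) = +(89/39).
Reduce top mod 39: now compute (11/39).
Reciprocity: 11 ≡ 3 and 39 ≡ 3 (mod 4), so (11/39) = −(39/11).
Reduce top mod 11: now compute (6/11).
Pull out 2: since 11 ≡ 3 (mod 8), (2/11) = -1.
Reciprocity: 3 ≡ 3 and 11 ≡ 3 (mod 4), so (3/11) = −(11/3).
Reduce top mod 3: now compute (2/3).
Pull out 2: since 3 ≡ 3 (mod 8), (2/3) = -1.
Reached (1/3) = 1. Collecting the sign flips along the way, the symbol is +1.

1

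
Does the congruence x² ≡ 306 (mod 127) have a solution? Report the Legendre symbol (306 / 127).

1

First reduce: 306 ≡ 52 (mod 127).
Pull out 2^2: since 127 ≡ 7 (mod 8), (2/127) = +1, so (2/127)^2 = +1.
Reciprocity: 13 ≡ 1 and 127 ≡ 3 (mod 4), so (13/127) = +(127/13).
Reduce top mod 13: now compute (10/13).
Pull out 2: since 13 ≡ 5 (mod 8), (2/13) = -1.
Reciprocity: 5 ≡ 1 and 13 ≡ 1 (mod 4), so (5/13) = +(13/5).
Reduce top mod 5: now compute (3/5).
Reciprocity: 3 ≡ 3 and 5 ≡ 1 (mod 4), so (3/5) = +(5/3).
Reduce top mod 3: now compute (2/3).
Pull out 2: since 3 ≡ 3 (mod 8), (2/3) = -1.
Reached (1/3) = 1. Collecting the sign flips along the way, the symbol is +1.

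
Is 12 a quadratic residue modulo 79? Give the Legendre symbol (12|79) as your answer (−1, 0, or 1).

-1

Pull out 2^2: since 79 ≡ 7 (mod 8), (2/79) = +1, so (2/79)^2 = +1.
Reciprocity: 3 ≡ 3 and 79 ≡ 3 (mod 4), so (3/79) = −(79/3).
Reduce top mod 3: now compute (1/3).
Reached (1/3) = 1. Collecting the sign flips along the way, the symbol is -1.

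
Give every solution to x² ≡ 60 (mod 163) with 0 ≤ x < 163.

Since 163 ≡ 3 (mod 4), a square root of 60 is 60^((163+1)/4) = 60^41 mod 163.
Repeated squaring: 60^2≡14, 60^4≡33, 60^8≡111, 60^16≡96, 60^32≡88 (mod 163).
60^41 = 60^(32+8+1) ≡ 95 (mod 163).
Check: 95² = 9025 ≡ 60 (mod 163). The two roots are 68 and 95.

68, 95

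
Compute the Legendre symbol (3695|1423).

-1

First reduce: 3695 ≡ 849 (mod 1423).
Reciprocity: 849 ≡ 1 and 1423 ≡ 3 (mod 4), so (849/1423) = +(1423/849).
Reduce top mod 849: now compute (574/849).
Pull out 2: since 849 ≡ 1 (mod 8), (2/849) = +1.
Reciprocity: 287 ≡ 3 and 849 ≡ 1 (mod 4), so (287/849) = +(849/287).
Reduce top mod 287: now compute (275/287).
Reciprocity: 275 ≡ 3 and 287 ≡ 3 (mod 4), so (275/287) = −(287/275).
Reduce top mod 275: now compute (12/275).
Pull out 2^2: since 275 ≡ 3 (mod 8), (2/275) = -1, so (2/275)^2 = +1.
Reciprocity: 3 ≡ 3 and 275 ≡ 3 (mod 4), so (3/275) = −(275/3).
Reduce top mod 3: now compute (2/3).
Pull out 2: since 3 ≡ 3 (mod 8), (2/3) = -1.
Reached (1/3) = 1. Collecting the sign flips along the way, the symbol is -1.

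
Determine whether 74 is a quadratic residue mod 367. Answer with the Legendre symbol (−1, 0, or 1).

Pull out 2: since 367 ≡ 7 (mod 8), (2/367) = +1.
Reciprocity: 37 ≡ 1 and 367 ≡ 3 (mod 4), so (37/367) = +(367/37).
Reduce top mod 37: now compute (34/37).
Pull out 2: since 37 ≡ 5 (mod 8), (2/37) = -1.
Reciprocity: 17 ≡ 1 and 37 ≡ 1 (mod 4), so (17/37) = +(37/17).
Reduce top mod 17: now compute (3/17).
Reciprocity: 3 ≡ 3 and 17 ≡ 1 (mod 4), so (3/17) = +(17/3).
Reduce top mod 3: now compute (2/3).
Pull out 2: since 3 ≡ 3 (mod 8), (2/3) = -1.
Reached (1/3) = 1. Collecting the sign flips along the way, the symbol is +1.

1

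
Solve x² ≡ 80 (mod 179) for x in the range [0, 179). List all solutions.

Since 179 ≡ 3 (mod 4), a square root of 80 is 80^((179+1)/4) = 80^45 mod 179.
Repeated squaring: 80^2≡135, 80^4≡146, 80^8≡15, 80^16≡46, 80^32≡147 (mod 179).
80^45 = 80^(32+8+4+1) ≡ 59 (mod 179).
Check: 59² = 3481 ≡ 80 (mod 179). The two roots are 59 and 120.

59, 120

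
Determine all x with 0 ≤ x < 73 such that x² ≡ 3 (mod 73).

73 ≡ 1 (mod 4), so we find a root by search.
Trying successive values, 21² = 441 ≡ 3 (mod 73). The other root is 73 − 21 = 52.

21, 52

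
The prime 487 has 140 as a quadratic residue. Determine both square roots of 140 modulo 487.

212, 275

Since 487 ≡ 3 (mod 4), a square root of 140 is 140^((487+1)/4) = 140^122 mod 487.
Repeated squaring: 140^2≡120, 140^4≡277, 140^8≡270, 140^16≡337, 140^32≡98, 140^64≡351 (mod 487).
140^122 = 140^(64+32+16+8+2) ≡ 212 (mod 487).
Check: 212² = 44944 ≡ 140 (mod 487). The two roots are 212 and 275.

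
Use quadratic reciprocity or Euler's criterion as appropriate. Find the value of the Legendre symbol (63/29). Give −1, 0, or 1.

First reduce: 63 ≡ 5 (mod 29).
Reciprocity: 5 ≡ 1 and 29 ≡ 1 (mod 4), so (5/29) = +(29/5).
Reduce top mod 5: now compute (4/5).
Pull out 2^2: since 5 ≡ 5 (mod 8), (2/5) = -1, so (2/5)^2 = +1.
Reached (1/5) = 1. Collecting the sign flips along the way, the symbol is +1.

1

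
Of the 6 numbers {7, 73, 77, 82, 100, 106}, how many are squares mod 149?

(7/149) = +1 → QR.
(73/149) = +1 → QR.
(77/149) = -1 → non-residue.
(82/149) = +1 → QR.
(100/149) = +1 → QR.
(106/149) = -1 → non-residue.
Total quadratic residues among the 6: 4.

4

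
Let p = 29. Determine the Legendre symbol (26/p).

-1

Pull out 2: since 29 ≡ 5 (mod 8), (2/29) = -1.
Reciprocity: 13 ≡ 1 and 29 ≡ 1 (mod 4), so (13/29) = +(29/13).
Reduce top mod 13: now compute (3/13).
Reciprocity: 3 ≡ 3 and 13 ≡ 1 (mod 4), so (3/13) = +(13/3).
Reduce top mod 3: now compute (1/3).
Reached (1/3) = 1. Collecting the sign flips along the way, the symbol is -1.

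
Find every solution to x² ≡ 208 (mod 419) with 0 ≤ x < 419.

135, 284

Since 419 ≡ 3 (mod 4), a square root of 208 is 208^((419+1)/4) = 208^105 mod 419.
Repeated squaring: 208^2≡107, 208^4≡136, 208^8≡60, 208^16≡248, 208^32≡330, 208^64≡379 (mod 419).
208^105 = 208^(64+32+8+1) ≡ 135 (mod 419).
Check: 135² = 18225 ≡ 208 (mod 419). The two roots are 135 and 284.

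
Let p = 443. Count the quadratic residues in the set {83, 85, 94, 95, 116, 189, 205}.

1

(83/443) = -1 → non-residue.
(85/443) = -1 → non-residue.
(94/443) = -1 → non-residue.
(95/443) = +1 → QR.
(116/443) = -1 → non-residue.
(189/443) = -1 → non-residue.
(205/443) = -1 → non-residue.
Total quadratic residues among the 7: 1.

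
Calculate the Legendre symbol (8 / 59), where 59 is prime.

Pull out 2^3: since 59 ≡ 3 (mod 8), (2/59) = -1, so (2/59)^3 = -1.
Reached (1/59) = 1. Collecting the sign flips along the way, the symbol is -1.

-1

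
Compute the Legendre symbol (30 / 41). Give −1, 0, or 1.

Pull out 2: since 41 ≡ 1 (mod 8), (2/41) = +1.
Reciprocity: 15 ≡ 3 and 41 ≡ 1 (mod 4), so (15/41) = +(41/15).
Reduce top mod 15: now compute (11/15).
Reciprocity: 11 ≡ 3 and 15 ≡ 3 (mod 4), so (11/15) = −(15/11).
Reduce top mod 11: now compute (4/11).
Pull out 2^2: since 11 ≡ 3 (mod 8), (2/11) = -1, so (2/11)^2 = +1.
Reached (1/11) = 1. Collecting the sign flips along the way, the symbol is -1.

-1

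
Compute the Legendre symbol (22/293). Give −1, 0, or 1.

1

Euler's criterion: (22/293) ≡ 22^146 (mod 293).
22^2 ≡ 191 (mod 293)
22^4 ≡ 149 (mod 293)
22^8 ≡ 226 (mod 293)
22^16 ≡ 94 (mod 293)
22^32 ≡ 46 (mod 293)
22^64 ≡ 65 (mod 293)
22^128 ≡ 123 (mod 293)
22^146 = 22^(128+16+2) ≡ 1 (mod 293).
Result is 1, so (22/293) = 1.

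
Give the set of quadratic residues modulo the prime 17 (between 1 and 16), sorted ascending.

Square k = 1,…,8 (k and 17−k give the same square):
1²=1, 2²=4, 3²=9, 4²=16, 5²≡8, 6²≡2, 7²≡15, 8²≡13 (mod 17).
So the quadratic residues mod 17 are {1, 2, 4, 8, 9, 13, 15, 16}.

1 2 4 8 9 13 15 16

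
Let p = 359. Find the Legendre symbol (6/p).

Pull out 2: since 359 ≡ 7 (mod 8), (2/359) = +1.
Reciprocity: 3 ≡ 3 and 359 ≡ 3 (mod 4), so (3/359) = −(359/3).
Reduce top mod 3: now compute (2/3).
Pull out 2: since 3 ≡ 3 (mod 8), (2/3) = -1.
Reached (1/3) = 1. Collecting the sign flips along the way, the symbol is +1.

1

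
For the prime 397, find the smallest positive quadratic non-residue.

2

(2/397) = −1, so 2 is the smallest positive non-residue mod 397.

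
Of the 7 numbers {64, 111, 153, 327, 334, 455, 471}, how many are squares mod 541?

3

(64/541) = +1 → QR.
(111/541) = -1 → non-residue.
(153/541) = -1 → non-residue.
(327/541) = +1 → QR.
(334/541) = +1 → QR.
(455/541) = -1 → non-residue.
(471/541) = -1 → non-residue.
Total quadratic residues among the 7: 3.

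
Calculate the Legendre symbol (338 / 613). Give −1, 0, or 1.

Euler's criterion: (338/613) ≡ 338^306 (mod 613).
338^2 ≡ 226 (mod 613)
338^4 ≡ 197 (mod 613)
338^8 ≡ 190 (mod 613)
338^16 ≡ 546 (mod 613)
338^32 ≡ 198 (mod 613)
338^64 ≡ 585 (mod 613)
338^128 ≡ 171 (mod 613)
338^256 ≡ 430 (mod 613)
338^306 = 338^(256+32+16+2) ≡ 612 (mod 613).
Result is 612 ≡ −1, so (338/613) = −1.

-1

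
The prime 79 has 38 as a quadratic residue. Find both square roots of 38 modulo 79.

14, 65

Since 79 ≡ 3 (mod 4), a square root of 38 is 38^((79+1)/4) = 38^20 mod 79.
Repeated squaring: 38^2≡22, 38^4≡10, 38^8≡21, 38^16≡46 (mod 79).
38^20 = 38^(16+4) ≡ 65 (mod 79).
Check: 65² = 4225 ≡ 38 (mod 79). The two roots are 14 and 65.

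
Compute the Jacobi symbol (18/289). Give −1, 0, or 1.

Pull out 2: since 289 ≡ 1 (mod 8), (2/289) = +1.
Reciprocity: 9 ≡ 1 and 289 ≡ 1 (mod 4), so (9/289) = +(289/9).
Reduce top mod 9: now compute (1/9).
Reached (1/9) = 1. Collecting the sign flips along the way, the symbol is +1.

1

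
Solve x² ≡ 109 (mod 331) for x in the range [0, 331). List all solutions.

42, 289

Since 331 ≡ 3 (mod 4), a square root of 109 is 109^((331+1)/4) = 109^83 mod 331.
Repeated squaring: 109^2≡296, 109^4≡232, 109^8≡202, 109^16≡91, 109^32≡6, 109^64≡36 (mod 331).
109^83 = 109^(64+16+2+1) ≡ 289 (mod 331).
Check: 289² = 83521 ≡ 109 (mod 331). The two roots are 42 and 289.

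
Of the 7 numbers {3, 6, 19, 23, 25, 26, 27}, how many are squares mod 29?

3

(3/29) = -1 → non-residue.
(6/29) = +1 → QR.
(19/29) = -1 → non-residue.
(23/29) = +1 → QR.
(25/29) = +1 → QR.
(26/29) = -1 → non-residue.
(27/29) = -1 → non-residue.
Total quadratic residues among the 7: 3.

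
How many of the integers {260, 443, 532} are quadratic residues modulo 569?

(260/569) = +1 → QR.
(443/569) = +1 → QR.
(532/569) = -1 → non-residue.
Total quadratic residues among the 3: 2.

2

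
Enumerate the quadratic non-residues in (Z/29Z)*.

2 3 8 10 11 12 14 15 17 18 19 21 26 27

Square k = 1,…,14 (k and 29−k give the same square):
1²=1, 2²=4, 3²=9, 4²=16, 5²=25, 6²≡7, 7²≡20, 8²≡6, 9²≡23, 10²≡13, 11²≡5, 12²≡28, 13²≡24, 14²≡22 (mod 29).
The residues are {1, 4, 5, 6, 7, 9, 13, 16, 20, 22, 23, 24, 25, 28}; the non-residues are the remaining 14 nonzero classes.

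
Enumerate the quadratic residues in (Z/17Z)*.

1 2 4 8 9 13 15 16

Square k = 1,…,8 (k and 17−k give the same square):
1²=1, 2²=4, 3²=9, 4²=16, 5²≡8, 6²≡2, 7²≡15, 8²≡13 (mod 17).
So the quadratic residues mod 17 are {1, 2, 4, 8, 9, 13, 15, 16}.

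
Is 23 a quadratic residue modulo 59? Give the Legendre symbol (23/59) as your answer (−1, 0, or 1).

-1

Euler's criterion: (23/59) ≡ 23^29 (mod 59).
23^2 ≡ 57 (mod 59)
23^4 ≡ 4 (mod 59)
23^8 ≡ 16 (mod 59)
23^16 ≡ 20 (mod 59)
23^29 = 23^(16+8+4+1) ≡ 58 (mod 59).
Result is 58 ≡ −1, so (23/59) = −1.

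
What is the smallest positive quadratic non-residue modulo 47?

5

(2/47) = +1, so 2 is a residue.
(3/47) = +1, so 3 is a residue.
(4/47) = +1, so 4 is a residue.
(5/47) = −1, so 5 is the smallest positive non-residue mod 47.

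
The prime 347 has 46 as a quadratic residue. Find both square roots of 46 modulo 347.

Since 347 ≡ 3 (mod 4), a square root of 46 is 46^((347+1)/4) = 46^87 mod 347.
Repeated squaring: 46^2≡34, 46^4≡115, 46^8≡39, 46^16≡133, 46^32≡339, 46^64≡64 (mod 347).
46^87 = 46^(64+16+4+2+1) ≡ 156 (mod 347).
Check: 156² = 24336 ≡ 46 (mod 347). The two roots are 156 and 191.

156, 191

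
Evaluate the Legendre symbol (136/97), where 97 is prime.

First reduce: 136 ≡ 39 (mod 97).
Reciprocity: 39 ≡ 3 and 97 ≡ 1 (mod 4), so (39/97) = +(97/39).
Reduce top mod 39: now compute (19/39).
Reciprocity: 19 ≡ 3 and 39 ≡ 3 (mod 4), so (19/39) = −(39/19).
Reduce top mod 19: now compute (1/19).
Reached (1/19) = 1. Collecting the sign flips along the way, the symbol is -1.

-1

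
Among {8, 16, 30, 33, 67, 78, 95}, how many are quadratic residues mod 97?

(8/97) = +1 → QR.
(16/97) = +1 → QR.
(30/97) = -1 → non-residue.
(33/97) = +1 → QR.
(67/97) = -1 → non-residue.
(78/97) = -1 → non-residue.
(95/97) = +1 → QR.
Total quadratic residues among the 7: 4.

4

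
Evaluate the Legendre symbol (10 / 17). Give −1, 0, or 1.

Pull out 2: since 17 ≡ 1 (mod 8), (2/17) = +1.
Reciprocity: 5 ≡ 1 and 17 ≡ 1 (mod 4), so (5/17) = +(17/5).
Reduce top mod 5: now compute (2/5).
Pull out 2: since 5 ≡ 5 (mod 8), (2/5) = -1.
Reached (1/5) = 1. Collecting the sign flips along the way, the symbol is -1.

-1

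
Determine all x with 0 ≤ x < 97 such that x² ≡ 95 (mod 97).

97 ≡ 1 (mod 4), so we find a root by search.
Trying successive values, 17² = 289 ≡ 95 (mod 97). The other root is 97 − 17 = 80.

17, 80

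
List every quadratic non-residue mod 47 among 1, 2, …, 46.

Square k = 1,…,23 (k and 47−k give the same square):
1²=1, 2²=4, 3²=9, 4²=16, 5²=25, 6²=36, 7²≡2, 8²≡17, 9²≡34, 10²≡6, 11²≡27, 12²≡3, 13²≡28, 14²≡8, 15²≡37, 16²≡21, 17²≡7, 18²≡42, 19²≡32, 20²≡24, 21²≡18, 22²≡14, 23²≡12 (mod 47).
The residues are {1, 2, 3, 4, 6, 7, 8, 9, 12, 14, 16, 17, 18, 21, 24, 25, 27, 28, 32, 34, 36, 37, 42}; the non-residues are the remaining 23 nonzero classes.

5, 10, 11, 13, 15, 19, 20, 22, 23, 26, 29, 30, 31, 33, 35, 38, 39, 40, 41, 43, 44, 45, 46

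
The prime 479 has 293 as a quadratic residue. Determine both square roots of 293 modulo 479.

47, 432

Since 479 ≡ 3 (mod 4), a square root of 293 is 293^((479+1)/4) = 293^120 mod 479.
Repeated squaring: 293^2≡108, 293^4≡168, 293^8≡442, 293^16≡411, 293^32≡313, 293^64≡253 (mod 479).
293^120 = 293^(64+32+16+8) ≡ 432 (mod 479).
Check: 432² = 186624 ≡ 293 (mod 479). The two roots are 47 and 432.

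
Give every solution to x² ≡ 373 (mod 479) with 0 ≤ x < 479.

Since 479 ≡ 3 (mod 4), a square root of 373 is 373^((479+1)/4) = 373^120 mod 479.
Repeated squaring: 373^2≡219, 373^4≡61, 373^8≡368, 373^16≡346, 373^32≡445, 373^64≡198 (mod 479).
373^120 = 373^(64+32+16+8) ≡ 320 (mod 479).
Check: 320² = 102400 ≡ 373 (mod 479). The two roots are 159 and 320.

159, 320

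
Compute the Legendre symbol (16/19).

Euler's criterion: (16/19) ≡ 16^9 (mod 19).
16^2 ≡ 9 (mod 19)
16^4 ≡ 5 (mod 19)
16^8 ≡ 6 (mod 19)
16^9 = 16^(8+1) ≡ 1 (mod 19).
Result is 1, so (16/19) = 1.

1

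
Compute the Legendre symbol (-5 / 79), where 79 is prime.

Euler's criterion: (-5/79) ≡ 74^39 (mod 79).
74^2 ≡ 25 (mod 79)
74^4 ≡ 72 (mod 79)
74^8 ≡ 49 (mod 79)
74^16 ≡ 31 (mod 79)
74^32 ≡ 13 (mod 79)
74^39 = 74^(32+4+2+1) ≡ 78 (mod 79).
Result is 78 ≡ −1, so (-5/79) = −1.

-1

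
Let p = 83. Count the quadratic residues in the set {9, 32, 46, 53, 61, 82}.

(9/83) = +1 → QR.
(32/83) = -1 → non-residue.
(46/83) = -1 → non-residue.
(53/83) = -1 → non-residue.
(61/83) = +1 → QR.
(82/83) = -1 → non-residue.
Total quadratic residues among the 6: 2.

2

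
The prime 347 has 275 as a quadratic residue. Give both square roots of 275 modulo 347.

52, 295

Since 347 ≡ 3 (mod 4), a square root of 275 is 275^((347+1)/4) = 275^87 mod 347.
Repeated squaring: 275^2≡326, 275^4≡94, 275^8≡161, 275^16≡243, 275^32≡59, 275^64≡11 (mod 347).
275^87 = 275^(64+16+4+2+1) ≡ 52 (mod 347).
Check: 52² = 2704 ≡ 275 (mod 347). The two roots are 52 and 295.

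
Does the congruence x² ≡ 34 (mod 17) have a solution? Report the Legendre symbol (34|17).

0

First reduce: 34 ≡ 0 (mod 17).
Top reduces to 0: gcd > 1, so the symbol is 0.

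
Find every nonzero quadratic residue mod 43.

1, 4, 6, 9, 10, 11, 13, 14, 15, 16, 17, 21, 23, 24, 25, 31, 35, 36, 38, 40, 41

Square k = 1,…,21 (k and 43−k give the same square):
1²=1, 2²=4, 3²=9, 4²=16, 5²=25, 6²=36, 7²≡6, 8²≡21, 9²≡38, 10²≡14, 11²≡35, 12²≡15, 13²≡40, 14²≡24, 15²≡10, 16²≡41, 17²≡31, 18²≡23, 19²≡17, 20²≡13, 21²≡11 (mod 43).
So the quadratic residues mod 43 are {1, 4, 6, 9, 10, 11, 13, 14, 15, 16, 17, 21, 23, 24, 25, 31, 35, 36, 38, 40, 41}.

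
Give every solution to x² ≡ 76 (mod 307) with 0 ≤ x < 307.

136, 171

Since 307 ≡ 3 (mod 4), a square root of 76 is 76^((307+1)/4) = 76^77 mod 307.
Repeated squaring: 76^2≡250, 76^4≡179, 76^8≡113, 76^16≡182, 76^32≡275, 76^64≡103 (mod 307).
76^77 = 76^(64+8+4+1) ≡ 171 (mod 307).
Check: 171² = 29241 ≡ 76 (mod 307). The two roots are 136 and 171.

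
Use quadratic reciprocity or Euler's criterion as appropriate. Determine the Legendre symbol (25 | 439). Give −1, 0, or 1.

Euler's criterion: (25/439) ≡ 25^219 (mod 439).
25^2 ≡ 186 (mod 439)
25^4 ≡ 354 (mod 439)
25^8 ≡ 201 (mod 439)
25^16 ≡ 13 (mod 439)
25^32 ≡ 169 (mod 439)
25^64 ≡ 26 (mod 439)
25^128 ≡ 237 (mod 439)
25^219 = 25^(128+64+16+8+2+1) ≡ 1 (mod 439).
Result is 1, so (25/439) = 1.

1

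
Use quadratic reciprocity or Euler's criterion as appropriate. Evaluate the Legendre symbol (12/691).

Pull out 2^2: since 691 ≡ 3 (mod 8), (2/691) = -1, so (2/691)^2 = +1.
Reciprocity: 3 ≡ 3 and 691 ≡ 3 (mod 4), so (3/691) = −(691/3).
Reduce top mod 3: now compute (1/3).
Reached (1/3) = 1. Collecting the sign flips along the way, the symbol is -1.

-1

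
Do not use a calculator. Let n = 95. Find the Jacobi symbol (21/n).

Reciprocity: 21 ≡ 1 and 95 ≡ 3 (mod 4), so (21/95) = +(95/21).
Reduce top mod 21: now compute (11/21).
Reciprocity: 11 ≡ 3 and 21 ≡ 1 (mod 4), so (11/21) = +(21/11).
Reduce top mod 11: now compute (10/11).
Pull out 2: since 11 ≡ 3 (mod 8), (2/11) = -1.
Reciprocity: 5 ≡ 1 and 11 ≡ 3 (mod 4), so (5/11) = +(11/5).
Reduce top mod 5: now compute (1/5).
Reached (1/5) = 1. Collecting the sign flips along the way, the symbol is -1.

-1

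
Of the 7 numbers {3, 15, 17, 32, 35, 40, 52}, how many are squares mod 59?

(3/59) = +1 → QR.
(15/59) = +1 → QR.
(17/59) = +1 → QR.
(32/59) = -1 → non-residue.
(35/59) = +1 → QR.
(40/59) = -1 → non-residue.
(52/59) = -1 → non-residue.
Total quadratic residues among the 7: 4.

4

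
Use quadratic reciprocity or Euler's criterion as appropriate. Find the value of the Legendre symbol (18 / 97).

1

Pull out 2: since 97 ≡ 1 (mod 8), (2/97) = +1.
Reciprocity: 9 ≡ 1 and 97 ≡ 1 (mod 4), so (9/97) = +(97/9).
Reduce top mod 9: now compute (7/9).
Reciprocity: 7 ≡ 3 and 9 ≡ 1 (mod 4), so (7/9) = +(9/7).
Reduce top mod 7: now compute (2/7).
Pull out 2: since 7 ≡ 7 (mod 8), (2/7) = +1.
Reached (1/7) = 1. Collecting the sign flips along the way, the symbol is +1.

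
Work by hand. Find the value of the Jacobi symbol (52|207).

1

Pull out 2^2: since 207 ≡ 7 (mod 8), (2/207) = +1, so (2/207)^2 = +1.
Reciprocity: 13 ≡ 1 and 207 ≡ 3 (mod 4), so (13/207) = +(207/13).
Reduce top mod 13: now compute (12/13).
Pull out 2^2: since 13 ≡ 5 (mod 8), (2/13) = -1, so (2/13)^2 = +1.
Reciprocity: 3 ≡ 3 and 13 ≡ 1 (mod 4), so (3/13) = +(13/3).
Reduce top mod 3: now compute (1/3).
Reached (1/3) = 1. Collecting the sign flips along the way, the symbol is +1.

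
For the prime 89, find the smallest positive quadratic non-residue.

3

(2/89) = +1, so 2 is a residue.
(3/89) = −1, so 3 is the smallest positive non-residue mod 89.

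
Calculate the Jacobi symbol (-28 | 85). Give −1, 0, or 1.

1

First reduce: -28 ≡ 57 (mod 85).
Reciprocity: 57 ≡ 1 and 85 ≡ 1 (mod 4), so (57/85) = +(85/57).
Reduce top mod 57: now compute (28/57).
Pull out 2^2: since 57 ≡ 1 (mod 8), (2/57) = +1, so (2/57)^2 = +1.
Reciprocity: 7 ≡ 3 and 57 ≡ 1 (mod 4), so (7/57) = +(57/7).
Reduce top mod 7: now compute (1/7).
Reached (1/7) = 1. Collecting the sign flips along the way, the symbol is +1.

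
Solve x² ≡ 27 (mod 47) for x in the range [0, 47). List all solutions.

Since 47 ≡ 3 (mod 4), a square root of 27 is 27^((47+1)/4) = 27^12 mod 47.
Repeated squaring: 27^2≡24, 27^4≡12, 27^8≡3 (mod 47).
27^12 = 27^(8+4) ≡ 36 (mod 47).
Check: 36² = 1296 ≡ 27 (mod 47). The two roots are 11 and 36.

11, 36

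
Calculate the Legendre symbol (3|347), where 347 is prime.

1

Reciprocity: 3 ≡ 3 and 347 ≡ 3 (mod 4), so (3/347) = −(347/3).
Reduce top mod 3: now compute (2/3).
Pull out 2: since 3 ≡ 3 (mod 8), (2/3) = -1.
Reached (1/3) = 1. Collecting the sign flips along the way, the symbol is +1.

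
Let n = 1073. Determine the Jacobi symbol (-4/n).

First reduce: -4 ≡ 1069 (mod 1073).
Reciprocity: 1069 ≡ 1 and 1073 ≡ 1 (mod 4), so (1069/1073) = +(1073/1069).
Reduce top mod 1069: now compute (4/1069).
Pull out 2^2: since 1069 ≡ 5 (mod 8), (2/1069) = -1, so (2/1069)^2 = +1.
Reached (1/1069) = 1. Collecting the sign flips along the way, the symbol is +1.

1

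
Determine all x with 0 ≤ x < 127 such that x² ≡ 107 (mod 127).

19, 108

Since 127 ≡ 3 (mod 4), a square root of 107 is 107^((127+1)/4) = 107^32 mod 127.
Repeated squaring: 107^2≡19, 107^4≡107, 107^8≡19, 107^16≡107, 107^32≡19 (mod 127).
107^32 = 107^(32) ≡ 19 (mod 127).
Check: 19² = 361 ≡ 107 (mod 127). The two roots are 19 and 108.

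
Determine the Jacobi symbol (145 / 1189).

0

Reciprocity: 145 ≡ 1 and 1189 ≡ 1 (mod 4), so (145/1189) = +(1189/145).
Reduce top mod 145: now compute (29/145).
Reciprocity: 29 ≡ 1 and 145 ≡ 1 (mod 4), so (29/145) = +(145/29).
Reduce top mod 29: now compute (0/29).
Top reduces to 0: gcd > 1, so the symbol is 0.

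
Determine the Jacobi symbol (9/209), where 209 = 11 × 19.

1

Reciprocity: 9 ≡ 1 and 209 ≡ 1 (mod 4), so (9/209) = +(209/9).
Reduce top mod 9: now compute (2/9).
Pull out 2: since 9 ≡ 1 (mod 8), (2/9) = +1.
Reached (1/9) = 1. Collecting the sign flips along the way, the symbol is +1.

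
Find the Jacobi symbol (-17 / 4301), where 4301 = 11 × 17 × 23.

0

First reduce: -17 ≡ 4284 (mod 4301).
Pull out 2^2: since 4301 ≡ 5 (mod 8), (2/4301) = -1, so (2/4301)^2 = +1.
Reciprocity: 1071 ≡ 3 and 4301 ≡ 1 (mod 4), so (1071/4301) = +(4301/1071).
Reduce top mod 1071: now compute (17/1071).
Reciprocity: 17 ≡ 1 and 1071 ≡ 3 (mod 4), so (17/1071) = +(1071/17).
Reduce top mod 17: now compute (0/17).
Top reduces to 0: gcd > 1, so the symbol is 0.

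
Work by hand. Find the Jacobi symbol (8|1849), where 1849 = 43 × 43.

1

Pull out 2^3: since 1849 ≡ 1 (mod 8), (2/1849) = +1, so (2/1849)^3 = +1.
Reached (1/1849) = 1. Collecting the sign flips along the way, the symbol is +1.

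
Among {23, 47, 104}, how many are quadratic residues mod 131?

(23/131) = -1 → non-residue.
(47/131) = -1 → non-residue.
(104/131) = -1 → non-residue.
Total quadratic residues among the 3: 0.

0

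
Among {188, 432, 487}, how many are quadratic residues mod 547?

1

(188/547) = +1 → QR.
(432/547) = -1 → non-residue.
(487/547) = -1 → non-residue.
Total quadratic residues among the 3: 1.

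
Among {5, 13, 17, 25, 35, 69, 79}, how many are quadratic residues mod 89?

(5/89) = +1 → QR.
(13/89) = -1 → non-residue.
(17/89) = +1 → QR.
(25/89) = +1 → QR.
(35/89) = -1 → non-residue.
(69/89) = +1 → QR.
(79/89) = +1 → QR.
Total quadratic residues among the 7: 5.

5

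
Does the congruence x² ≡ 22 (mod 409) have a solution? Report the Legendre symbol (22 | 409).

Pull out 2: since 409 ≡ 1 (mod 8), (2/409) = +1.
Reciprocity: 11 ≡ 3 and 409 ≡ 1 (mod 4), so (11/409) = +(409/11).
Reduce top mod 11: now compute (2/11).
Pull out 2: since 11 ≡ 3 (mod 8), (2/11) = -1.
Reached (1/11) = 1. Collecting the sign flips along the way, the symbol is -1.

-1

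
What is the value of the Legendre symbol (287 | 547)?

1

Reciprocity: 287 ≡ 3 and 547 ≡ 3 (mod 4), so (287/547) = −(547/287).
Reduce top mod 287: now compute (260/287).
Pull out 2^2: since 287 ≡ 7 (mod 8), (2/287) = +1, so (2/287)^2 = +1.
Reciprocity: 65 ≡ 1 and 287 ≡ 3 (mod 4), so (65/287) = +(287/65).
Reduce top mod 65: now compute (27/65).
Reciprocity: 27 ≡ 3 and 65 ≡ 1 (mod 4), so (27/65) = +(65/27).
Reduce top mod 27: now compute (11/27).
Reciprocity: 11 ≡ 3 and 27 ≡ 3 (mod 4), so (11/27) = −(27/11).
Reduce top mod 11: now compute (5/11).
Reciprocity: 5 ≡ 1 and 11 ≡ 3 (mod 4), so (5/11) = +(11/5).
Reduce top mod 5: now compute (1/5).
Reached (1/5) = 1. Collecting the sign flips along the way, the symbol is +1.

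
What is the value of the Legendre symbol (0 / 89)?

0

Top reduces to 0: gcd > 1, so the symbol is 0.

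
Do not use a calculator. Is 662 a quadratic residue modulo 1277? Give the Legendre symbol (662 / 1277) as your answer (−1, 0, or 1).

-1

Pull out 2: since 1277 ≡ 5 (mod 8), (2/1277) = -1.
Reciprocity: 331 ≡ 3 and 1277 ≡ 1 (mod 4), so (331/1277) = +(1277/331).
Reduce top mod 331: now compute (284/331).
Pull out 2^2: since 331 ≡ 3 (mod 8), (2/331) = -1, so (2/331)^2 = +1.
Reciprocity: 71 ≡ 3 and 331 ≡ 3 (mod 4), so (71/331) = −(331/71).
Reduce top mod 71: now compute (47/71).
Reciprocity: 47 ≡ 3 and 71 ≡ 3 (mod 4), so (47/71) = −(71/47).
Reduce top mod 47: now compute (24/47).
Pull out 2^3: since 47 ≡ 7 (mod 8), (2/47) = +1, so (2/47)^3 = +1.
Reciprocity: 3 ≡ 3 and 47 ≡ 3 (mod 4), so (3/47) = −(47/3).
Reduce top mod 3: now compute (2/3).
Pull out 2: since 3 ≡ 3 (mod 8), (2/3) = -1.
Reached (1/3) = 1. Collecting the sign flips along the way, the symbol is -1.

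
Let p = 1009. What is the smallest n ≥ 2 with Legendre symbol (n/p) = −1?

11

(2/1009) = +1, so 2 is a residue.
(3/1009) = +1, so 3 is a residue.
(4/1009) = +1, so 4 is a residue.
(5/1009) = +1, so 5 is a residue.
(6/1009) = +1, so 6 is a residue.
(7/1009) = +1, so 7 is a residue.
(8/1009) = +1, so 8 is a residue.
(9/1009) = +1, so 9 is a residue.
(10/1009) = +1, so 10 is a residue.
(11/1009) = −1, so 11 is the smallest positive non-residue mod 1009.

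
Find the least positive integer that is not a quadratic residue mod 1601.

3

(2/1601) = +1, so 2 is a residue.
(3/1601) = −1, so 3 is the smallest positive non-residue mod 1601.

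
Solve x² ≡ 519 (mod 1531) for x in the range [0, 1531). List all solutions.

Since 1531 ≡ 3 (mod 4), a square root of 519 is 519^((1531+1)/4) = 519^383 mod 1531.
Repeated squaring: 519^2≡1436, 519^4≡1370, 519^8≡1425, 519^16≡519, 519^32≡1436, 519^64≡1370, 519^128≡1425, 519^256≡519 (mod 1531).
519^383 = 519^(256+64+32+16+8+4+2+1) ≡ 1425 (mod 1531).
Check: 1425² = 2030625 ≡ 519 (mod 1531). The two roots are 106 and 1425.

106, 1425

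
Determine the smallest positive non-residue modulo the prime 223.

(2/223) = +1, so 2 is a residue.
(3/223) = −1, so 3 is the smallest positive non-residue mod 223.

3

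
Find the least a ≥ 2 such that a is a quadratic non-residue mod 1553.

3

(2/1553) = +1, so 2 is a residue.
(3/1553) = −1, so 3 is the smallest positive non-residue mod 1553.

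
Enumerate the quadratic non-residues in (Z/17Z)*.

Square k = 1,…,8 (k and 17−k give the same square):
1²=1, 2²=4, 3²=9, 4²=16, 5²≡8, 6²≡2, 7²≡15, 8²≡13 (mod 17).
The residues are {1, 2, 4, 8, 9, 13, 15, 16}; the non-residues are the remaining 8 nonzero classes.

3,5,6,7,10,11,12,14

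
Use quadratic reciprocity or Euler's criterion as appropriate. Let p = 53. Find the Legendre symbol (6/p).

Pull out 2: since 53 ≡ 5 (mod 8), (2/53) = -1.
Reciprocity: 3 ≡ 3 and 53 ≡ 1 (mod 4), so (3/53) = +(53/3).
Reduce top mod 3: now compute (2/3).
Pull out 2: since 3 ≡ 3 (mod 8), (2/3) = -1.
Reached (1/3) = 1. Collecting the sign flips along the way, the symbol is +1.

1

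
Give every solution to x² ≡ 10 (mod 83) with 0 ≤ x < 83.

Since 83 ≡ 3 (mod 4), a square root of 10 is 10^((83+1)/4) = 10^21 mod 83.
Repeated squaring: 10^2≡17, 10^4≡40, 10^8≡23, 10^16≡31 (mod 83).
10^21 = 10^(16+4+1) ≡ 33 (mod 83).
Check: 33² = 1089 ≡ 10 (mod 83). The two roots are 33 and 50.

33, 50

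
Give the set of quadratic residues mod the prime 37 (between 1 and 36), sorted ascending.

Square k = 1,…,18 (k and 37−k give the same square):
1²=1, 2²=4, 3²=9, 4²=16, 5²=25, 6²=36, 7²≡12, 8²≡27, 9²≡7, 10²≡26, 11²≡10, 12²≡33, 13²≡21, 14²≡11, 15²≡3, 16²≡34, 17²≡30, 18²≡28 (mod 37).
So the quadratic residues mod 37 are {1, 3, 4, 7, 9, 10, 11, 12, 16, 21, 25, 26, 27, 28, 30, 33, 34, 36}.

1, 3, 4, 7, 9, 10, 11, 12, 16, 21, 25, 26, 27, 28, 30, 33, 34, 36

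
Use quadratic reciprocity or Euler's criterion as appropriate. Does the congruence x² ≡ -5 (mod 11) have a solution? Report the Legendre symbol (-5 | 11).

Euler's criterion: (-5/11) ≡ 6^5 (mod 11).
6^2 ≡ 3 (mod 11)
6^4 ≡ 9 (mod 11)
6^5 = 6^(4+1) ≡ 10 (mod 11).
Result is 10 ≡ −1, so (-5/11) = −1.

-1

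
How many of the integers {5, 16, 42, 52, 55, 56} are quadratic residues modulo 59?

(5/59) = +1 → QR.
(16/59) = +1 → QR.
(42/59) = -1 → non-residue.
(52/59) = -1 → non-residue.
(55/59) = -1 → non-residue.
(56/59) = -1 → non-residue.
Total quadratic residues among the 6: 2.

2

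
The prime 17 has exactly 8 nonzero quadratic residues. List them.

1, 2, 4, 8, 9, 13, 15, 16

Square k = 1,…,8 (k and 17−k give the same square):
1²=1, 2²=4, 3²=9, 4²=16, 5²≡8, 6²≡2, 7²≡15, 8²≡13 (mod 17).
So the quadratic residues mod 17 are {1, 2, 4, 8, 9, 13, 15, 16}.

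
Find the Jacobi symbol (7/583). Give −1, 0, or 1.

Reciprocity: 7 ≡ 3 and 583 ≡ 3 (mod 4), so (7/583) = −(583/7).
Reduce top mod 7: now compute (2/7).
Pull out 2: since 7 ≡ 7 (mod 8), (2/7) = +1.
Reached (1/7) = 1. Collecting the sign flips along the way, the symbol is -1.

-1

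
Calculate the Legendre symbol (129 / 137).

1

Reciprocity: 129 ≡ 1 and 137 ≡ 1 (mod 4), so (129/137) = +(137/129).
Reduce top mod 129: now compute (8/129).
Pull out 2^3: since 129 ≡ 1 (mod 8), (2/129) = +1, so (2/129)^3 = +1.
Reached (1/129) = 1. Collecting the sign flips along the way, the symbol is +1.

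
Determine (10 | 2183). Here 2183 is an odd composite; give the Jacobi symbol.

-1

Pull out 2: since 2183 ≡ 7 (mod 8), (2/2183) = +1.
Reciprocity: 5 ≡ 1 and 2183 ≡ 3 (mod 4), so (5/2183) = +(2183/5).
Reduce top mod 5: now compute (3/5).
Reciprocity: 3 ≡ 3 and 5 ≡ 1 (mod 4), so (3/5) = +(5/3).
Reduce top mod 3: now compute (2/3).
Pull out 2: since 3 ≡ 3 (mod 8), (2/3) = -1.
Reached (1/3) = 1. Collecting the sign flips along the way, the symbol is -1.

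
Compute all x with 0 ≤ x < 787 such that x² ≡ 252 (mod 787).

157, 630

Since 787 ≡ 3 (mod 4), a square root of 252 is 252^((787+1)/4) = 252^197 mod 787.
Repeated squaring: 252^2≡544, 252^4≡24, 252^8≡576, 252^16≡449, 252^32≡129, 252^64≡114, 252^128≡404 (mod 787).
252^197 = 252^(128+64+4+1) ≡ 630 (mod 787).
Check: 630² = 396900 ≡ 252 (mod 787). The two roots are 157 and 630.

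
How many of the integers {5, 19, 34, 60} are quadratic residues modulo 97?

(5/97) = -1 → non-residue.
(19/97) = -1 → non-residue.
(34/97) = -1 → non-residue.
(60/97) = -1 → non-residue.
Total quadratic residues among the 4: 0.

0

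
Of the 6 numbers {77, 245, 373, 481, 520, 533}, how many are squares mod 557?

3

(77/557) = -1 → non-residue.
(245/557) = -1 → non-residue.
(373/557) = +1 → QR.
(481/557) = +1 → QR.
(520/557) = -1 → non-residue.
(533/557) = +1 → QR.
Total quadratic residues among the 6: 3.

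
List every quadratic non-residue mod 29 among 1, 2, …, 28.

Square k = 1,…,14 (k and 29−k give the same square):
1²=1, 2²=4, 3²=9, 4²=16, 5²=25, 6²≡7, 7²≡20, 8²≡6, 9²≡23, 10²≡13, 11²≡5, 12²≡28, 13²≡24, 14²≡22 (mod 29).
The residues are {1, 4, 5, 6, 7, 9, 13, 16, 20, 22, 23, 24, 25, 28}; the non-residues are the remaining 14 nonzero classes.

2 3 8 10 11 12 14 15 17 18 19 21 26 27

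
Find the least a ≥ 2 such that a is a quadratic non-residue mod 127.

(2/127) = +1, so 2 is a residue.
(3/127) = −1, so 3 is the smallest positive non-residue mod 127.

3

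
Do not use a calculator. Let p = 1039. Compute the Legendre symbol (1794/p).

1

First reduce: 1794 ≡ 755 (mod 1039).
Reciprocity: 755 ≡ 3 and 1039 ≡ 3 (mod 4), so (755/1039) = −(1039/755).
Reduce top mod 755: now compute (284/755).
Pull out 2^2: since 755 ≡ 3 (mod 8), (2/755) = -1, so (2/755)^2 = +1.
Reciprocity: 71 ≡ 3 and 755 ≡ 3 (mod 4), so (71/755) = −(755/71).
Reduce top mod 71: now compute (45/71).
Reciprocity: 45 ≡ 1 and 71 ≡ 3 (mod 4), so (45/71) = +(71/45).
Reduce top mod 45: now compute (26/45).
Pull out 2: since 45 ≡ 5 (mod 8), (2/45) = -1.
Reciprocity: 13 ≡ 1 and 45 ≡ 1 (mod 4), so (13/45) = +(45/13).
Reduce top mod 13: now compute (6/13).
Pull out 2: since 13 ≡ 5 (mod 8), (2/13) = -1.
Reciprocity: 3 ≡ 3 and 13 ≡ 1 (mod 4), so (3/13) = +(13/3).
Reduce top mod 3: now compute (1/3).
Reached (1/3) = 1. Collecting the sign flips along the way, the symbol is +1.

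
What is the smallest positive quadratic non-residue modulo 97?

(2/97) = +1, so 2 is a residue.
(3/97) = +1, so 3 is a residue.
(4/97) = +1, so 4 is a residue.
(5/97) = −1, so 5 is the smallest positive non-residue mod 97.

5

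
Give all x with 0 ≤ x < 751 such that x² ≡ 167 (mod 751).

Since 751 ≡ 3 (mod 4), a square root of 167 is 167^((751+1)/4) = 167^188 mod 751.
Repeated squaring: 167^2≡102, 167^4≡641, 167^8≡84, 167^16≡297, 167^32≡342, 167^64≡559, 167^128≡65 (mod 751).
167^188 = 167^(128+32+16+8+4) ≡ 250 (mod 751).
Check: 250² = 62500 ≡ 167 (mod 751). The two roots are 250 and 501.

250, 501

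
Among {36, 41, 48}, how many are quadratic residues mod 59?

3

(36/59) = +1 → QR.
(41/59) = +1 → QR.
(48/59) = +1 → QR.
Total quadratic residues among the 3: 3.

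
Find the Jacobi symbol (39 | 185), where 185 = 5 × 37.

-1

Reciprocity: 39 ≡ 3 and 185 ≡ 1 (mod 4), so (39/185) = +(185/39).
Reduce top mod 39: now compute (29/39).
Reciprocity: 29 ≡ 1 and 39 ≡ 3 (mod 4), so (29/39) = +(39/29).
Reduce top mod 29: now compute (10/29).
Pull out 2: since 29 ≡ 5 (mod 8), (2/29) = -1.
Reciprocity: 5 ≡ 1 and 29 ≡ 1 (mod 4), so (5/29) = +(29/5).
Reduce top mod 5: now compute (4/5).
Pull out 2^2: since 5 ≡ 5 (mod 8), (2/5) = -1, so (2/5)^2 = +1.
Reached (1/5) = 1. Collecting the sign flips along the way, the symbol is -1.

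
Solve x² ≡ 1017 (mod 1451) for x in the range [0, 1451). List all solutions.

571, 880

Since 1451 ≡ 3 (mod 4), a square root of 1017 is 1017^((1451+1)/4) = 1017^363 mod 1451.
Repeated squaring: 1017^2≡1177, 1017^4≡1075, 1017^8≡629, 1017^16≡969, 1017^32≡164, 1017^64≡778, 1017^128≡217, 1017^256≡657 (mod 1451).
1017^363 = 1017^(256+64+32+8+2+1) ≡ 880 (mod 1451).
Check: 880² = 774400 ≡ 1017 (mod 1451). The two roots are 571 and 880.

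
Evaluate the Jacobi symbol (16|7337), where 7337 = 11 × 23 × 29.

Pull out 2^4: since 7337 ≡ 1 (mod 8), (2/7337) = +1, so (2/7337)^4 = +1.
Reached (1/7337) = 1. Collecting the sign flips along the way, the symbol is +1.

1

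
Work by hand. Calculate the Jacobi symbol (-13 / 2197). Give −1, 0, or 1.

First reduce: -13 ≡ 2184 (mod 2197).
Pull out 2^3: since 2197 ≡ 5 (mod 8), (2/2197) = -1, so (2/2197)^3 = -1.
Reciprocity: 273 ≡ 1 and 2197 ≡ 1 (mod 4), so (273/2197) = +(2197/273).
Reduce top mod 273: now compute (13/273).
Reciprocity: 13 ≡ 1 and 273 ≡ 1 (mod 4), so (13/273) = +(273/13).
Reduce top mod 13: now compute (0/13).
Top reduces to 0: gcd > 1, so the symbol is 0.

0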